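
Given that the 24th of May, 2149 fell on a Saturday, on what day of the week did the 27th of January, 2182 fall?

From May 24, 2149 to May 24, 2181: 32 years, of which 8 contain a Feb 29 — 24×365 + 8×366 = 11688 days.
May 2181: 31 − 24 = 7 days remain.
Then June (30), July (31), August (31), September (30), October (31), November (30), December (31): 30 + 31 + 31 + 30 + 31 + 30 + 31 = 214 days.
January 1–27, 2182: 27 days.
Residual: 248 days.
Total: 11936 days.
11936 mod 7 = 1, so 1 day after Saturday is Sunday.

Sunday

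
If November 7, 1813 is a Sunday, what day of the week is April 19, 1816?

Friday

November 7, 1813 → November 7, 1814: 365 days.
November 7, 1814 → November 7, 1815: 365 days.
November 1815: 30 − 7 = 23 days remain.
Then December (31), January (31), February 1816 (29), March (31): 31 + 31 + 29 + 31 = 122 days.
April 1–19, 1816: 19 days.
Residual: 164 days.
Total: 894 days.
894 mod 7 = 5, so 5 days after Sunday is Friday.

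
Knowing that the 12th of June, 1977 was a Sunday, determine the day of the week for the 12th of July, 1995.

Day-of-year of June 12, 1977: 163.
Day-of-year of July 12, 1995: 193.
1977 has 365 days, so 365 − 163 = 202 days remain in 1977.
Full years 1978–1994: 13 common + 4 leap = 13×365 + 4×366 = 6209 days.
Total: 202 + 6209 + 193 = 6604 days.
6604 mod 7 = 3, so 3 days after Sunday is Wednesday.

Wednesday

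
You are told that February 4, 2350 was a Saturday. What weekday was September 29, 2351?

Saturday

February 4, 2350 → February 4, 2351: 365 days.
February 2351: 28 − 4 = 24 days remain (2351 is not a leap year, so February has 28 days).
Then March (31), April (30), May (31), June (30), July (31), August (31): 31 + 30 + 31 + 30 + 31 + 31 = 184 days.
September 1–29, 2351: 29 days.
Residual: 237 days.
Total: 602 days.
602 is a multiple of 7, so September 29, 2351 falls on the same weekday: Saturday.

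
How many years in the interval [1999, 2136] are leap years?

34

Years divisible by 4: 2000, 2004, …, 2136 — 35 in all.
Of these, 2100 is divisible by 100 but not 400, so not leap.
2000 is divisible by 400, so still leap.
Leap years: 35 − 1 = 34.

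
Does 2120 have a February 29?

Yes

2120 is a leap year.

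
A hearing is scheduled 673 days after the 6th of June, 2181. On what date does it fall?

the 10th of April, 2183

Count 673 days after June 6, 2181:
June 6, 2181 → June 6, 2182: 365 days.
June 2182: 30 − 6 = 24 days remain.
Then 9 full months totalling 274 days.
April 1–10, 2183: 10 days.
Residual: 308 days.
Total: 673 days.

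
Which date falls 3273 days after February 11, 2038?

January 28, 2047

Count 3273 days after February 11, 2038:
From February 11, 2038 to February 11, 2046: 8 years, of which 2 contain a Feb 29 — 6×365 + 2×366 = 2922 days.
February 2046: 28 − 11 = 17 days remain (2046 is not a leap year, so February has 28 days).
Then 10 full months totalling 306 days.
January 1–28, 2047: 28 days.
Residual: 351 days.
Total: 3273 days.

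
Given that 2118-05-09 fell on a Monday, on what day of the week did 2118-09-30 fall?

Friday

May 2118: 31 − 9 = 22 days remain.
Then June (30), July (31), August (31): 30 + 31 + 31 = 92 days.
September 1–30, 2118: 30 days.
Total: 22 + 92 + 30 = 144 days.
144 mod 7 = 4, so 4 days after Monday is Friday.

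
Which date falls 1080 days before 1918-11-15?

1915-12-01

Count 1080 days before November 15, 1918:
December 1, 1915 → December 1, 1916: 366 days (1916 is a leap year).
December 1, 1916 → December 1, 1917: 365 days.
December 1917: 31 − 1 = 30 days remain.
Then 10 full months totalling 304 days.
November 1–15, 1918: 15 days.
Residual: 349 days.
Total: 1080 days.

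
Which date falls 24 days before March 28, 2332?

March 4, 2332

Count 24 days before March 28, 2332:
Within March 2332: 28 − 4 = 24 days.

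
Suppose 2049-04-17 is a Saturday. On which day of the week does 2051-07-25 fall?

Day-of-year of April 17, 2049: 107.
Day-of-year of July 25, 2051: 206.
2049 has 365 days, so 365 − 107 = 258 days remain in 2049.
Full years: 2050: 365. Sum = 365.
Total: 258 + 365 + 206 = 829 days.
829 mod 7 = 3, so 3 days after Saturday is Tuesday.

Tuesday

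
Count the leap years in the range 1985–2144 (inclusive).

39

Years divisible by 4: 1988, 1992, …, 2144 — 40 in all.
Of these, 2100 is divisible by 100 but not 400, so not leap.
2000 is divisible by 400, so still leap.
Leap years: 40 − 1 = 39.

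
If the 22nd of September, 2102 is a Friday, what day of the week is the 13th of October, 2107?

Day-of-year of September 22, 2102: 265.
Day-of-year of October 13, 2107: 286.
2102 has 365 days, so 365 − 265 = 100 days remain in 2102.
Full years: 2103: 365; 2104: 366; 2105: 365; 2106: 365. Sum = 1461.
Total: 100 + 1461 + 286 = 1847 days.
1847 mod 7 = 6, so 6 days after Friday is Thursday.

Thursday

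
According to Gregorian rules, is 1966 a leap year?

1966 is not a leap year.

No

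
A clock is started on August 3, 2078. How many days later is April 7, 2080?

August 2078: 31 − 3 = 28 days remain.
Then 19 full months totalling 578 days.
April 1–7, 2080: 7 days.
Total: 28 + 578 + 7 = 613 days.

613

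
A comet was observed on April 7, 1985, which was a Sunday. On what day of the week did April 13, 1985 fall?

Within April 1985: 13 − 7 = 6 days.
6 mod 7 = 6, so 6 days after Sunday is Saturday.

Saturday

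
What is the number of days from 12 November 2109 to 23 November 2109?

11

Within November 2109: 23 − 12 = 11 days.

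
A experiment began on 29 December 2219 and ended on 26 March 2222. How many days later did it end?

818

Day-of-year of December 29, 2219: 363.
Day-of-year of March 26, 2222: 85.
2219 has 365 days, so 365 − 363 = 2 days remain in 2219.
Full years: 2220: 366; 2221: 365. Sum = 731.
Total: 2 + 731 + 85 = 818 days.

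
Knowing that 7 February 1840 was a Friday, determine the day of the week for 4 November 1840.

Wednesday

February 1840: 29 − 7 = 22 days remain (1840 is a leap year, so February has 29 days).
Then March (31), April (30), May (31), June (30), July (31), August (31), September (30), October (31): 31 + 30 + 31 + 30 + 31 + 31 + 30 + 31 = 245 days.
November 1–4, 1840: 4 days.
Total: 22 + 245 + 4 = 271 days.
271 mod 7 = 5, so 5 days after Friday is Wednesday.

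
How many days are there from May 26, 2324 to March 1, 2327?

1009

May 26, 2324 → May 26, 2325: 365 days.
May 26, 2325 → May 26, 2326: 365 days.
May 2326: 31 − 26 = 5 days remain.
Then 9 full months totalling 273 days.
March 1, 2327: 1 day.
Residual: 279 days.
Total: 1009 days.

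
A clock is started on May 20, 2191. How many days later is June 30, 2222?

11363

From May 20, 2191 to May 20, 2222: 31 years, of which 7 contain a Feb 29 — 24×365 + 7×366 = 11322 days.
(2200 is not a leap year (divisible by 100 but not 400).)
May 2222: 31 − 20 = 11 days remain.
June 1–30, 2222: 30 days.
Residual: 41 days.
Total: 11363 days.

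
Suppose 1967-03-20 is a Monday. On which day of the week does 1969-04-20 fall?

Sunday

March 1967: 31 − 20 = 11 days remain.
Then 24 full months totalling 731 days.
April 1–20, 1969: 20 days.
Total: 11 + 731 + 20 = 762 days.
762 mod 7 = 6, so 6 days after Monday is Sunday.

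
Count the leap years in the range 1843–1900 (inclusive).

14

Years divisible by 4: 1844, 1848, …, 1900 — 15 in all.
Of these, 1900 is divisible by 100 but not 400, so not leap.
Leap years: 15 − 1 = 14.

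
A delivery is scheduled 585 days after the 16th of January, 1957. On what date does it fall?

the 24th of August, 1958

Count 585 days after January 16, 1957:
January 1957: 31 − 16 = 15 days remain.
Then 18 full months totalling 546 days.
August 1–24, 1958: 24 days.
Total: 15 + 546 + 24 = 585 days.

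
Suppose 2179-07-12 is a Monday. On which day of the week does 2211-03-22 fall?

From July 12, 2179 to July 12, 2210: 31 years, of which 7 contain a Feb 29 — 24×365 + 7×366 = 11322 days.
(2200 is not a leap year (divisible by 100 but not 400).)
July 2210: 31 − 12 = 19 days remain.
Then August (31), September (30), October (31), November (30), December (31), January (31), February 2211 (28): 31 + 30 + 31 + 30 + 31 + 31 + 28 = 212 days.
March 1–22, 2211: 22 days.
Residual: 253 days.
Total: 11575 days.
11575 mod 7 = 4, so 4 days after Monday is Friday.

Friday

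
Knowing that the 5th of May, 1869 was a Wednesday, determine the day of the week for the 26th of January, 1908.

From May 5, 1869 to May 5, 1907: 38 years, of which 8 contain a Feb 29 — 30×365 + 8×366 = 13878 days.
(1900 is not a leap year (divisible by 100 but not 400).)
May 1907: 31 − 5 = 26 days remain.
Then June (30), July (31), August (31), September (30), October (31), November (30), December (31): 30 + 31 + 31 + 30 + 31 + 30 + 31 = 214 days.
January 1–26, 1908: 26 days.
Residual: 266 days.
Total: 14144 days.
14144 mod 7 = 4, so 4 days after Wednesday is Sunday.

Sunday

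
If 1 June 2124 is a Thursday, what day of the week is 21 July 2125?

Day-of-year of June 1, 2124: 153.
Day-of-year of July 21, 2125: 202.
2124 has 366 days, so 366 − 153 = 213 days remain in 2124.
Total: 213 + 202 = 415 days.
415 mod 7 = 2, so 2 days after Thursday is Saturday.

Saturday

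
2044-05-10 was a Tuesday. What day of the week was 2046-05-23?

May 2044: 31 − 10 = 21 days remain.
Then 23 full months totalling 699 days.
May 1–23, 2046: 23 days.
Total: 21 + 699 + 23 = 743 days.
743 mod 7 = 1, so 1 day after Tuesday is Wednesday.

Wednesday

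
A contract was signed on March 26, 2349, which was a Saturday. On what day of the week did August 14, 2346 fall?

Wednesday

Count forward from the earlier date (August 14, 2346) to the later (March 26, 2349):
Day-of-year of August 14, 2346: 226.
Day-of-year of March 26, 2349: 85.
2346 has 365 days, so 365 − 226 = 139 days remain in 2346.
Full years: 2347: 365; 2348: 366. Sum = 731.
Total: 139 + 731 + 85 = 955 days.
955 mod 7 = 3, so 3 days before Saturday is Wednesday.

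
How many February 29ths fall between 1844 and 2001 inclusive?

Years divisible by 4: 1844, 1848, …, 2000 — 40 in all.
Of these, 1900 is divisible by 100 but not 400, so not leap.
2000 is divisible by 400, so still leap.
Leap years: 40 − 1 = 39.

39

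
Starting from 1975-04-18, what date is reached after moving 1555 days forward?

1979-07-21

Count 1555 days after April 18, 1975:
April 18, 1975 → April 18, 1976: 366 days (1976 is a leap year).
April 18, 1976 → April 18, 1977: 365 days.
April 18, 1977 → April 18, 1978: 365 days.
April 18, 1978 → April 18, 1979: 365 days.
April 1979: 30 − 18 = 12 days remain.
Then May (31), June (30): 31 + 30 = 61 days.
July 1–21, 1979: 21 days.
Residual: 94 days.
Total: 1555 days.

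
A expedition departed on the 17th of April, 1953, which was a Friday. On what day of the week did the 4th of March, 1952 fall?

Count forward from the earlier date (March 4, 1952) to the later (April 17, 1953):
March 4, 1952 → March 4, 1953: 365 days.
March 1953: 31 − 4 = 27 days remain.
April 1–17, 1953: 17 days.
Residual: 44 days.
Total: 409 days.
409 mod 7 = 3, so 3 days before Friday is Tuesday.

Tuesday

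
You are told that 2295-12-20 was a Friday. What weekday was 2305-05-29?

Monday

Day-of-year of December 20, 2295: 354.
Day-of-year of May 29, 2305: 149.
2295 has 365 days, so 365 − 354 = 11 days remain in 2295.
Full years 2296–2304: 7 common + 2 leap = 7×365 + 2×366 = 3287 days.
Total: 11 + 3287 + 149 = 3447 days.
3447 mod 7 = 3, so 3 days after Friday is Monday.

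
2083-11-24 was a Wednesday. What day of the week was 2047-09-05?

Thursday

Count forward from the earlier date (September 5, 2047) to the later (November 24, 2083):
From September 5, 2047 to September 5, 2083: 36 years, of which 9 contain a Feb 29 — 27×365 + 9×366 = 13149 days.
September 2083: 30 − 5 = 25 days remain.
Then October (31): 31 days.
November 1–24, 2083: 24 days.
Residual: 80 days.
Total: 13229 days.
13229 mod 7 = 6, so 6 days before Wednesday is Thursday.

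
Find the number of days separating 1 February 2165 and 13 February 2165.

12

Within February 2165: 13 − 1 = 12 days.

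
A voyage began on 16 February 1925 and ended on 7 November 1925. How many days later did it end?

264

February 1925: 28 − 16 = 12 days remain (1925 is not a leap year, so February has 28 days).
Then March (31), April (30), May (31), June (30), July (31), August (31), September (30), October (31): 31 + 30 + 31 + 30 + 31 + 31 + 30 + 31 = 245 days.
November 1–7, 1925: 7 days.
Total: 12 + 245 + 7 = 264 days.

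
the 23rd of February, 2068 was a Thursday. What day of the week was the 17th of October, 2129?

Monday

Day-of-year of February 23, 2068: 54.
Day-of-year of October 17, 2129: 290.
2068 has 366 days, so 366 − 54 = 312 days remain in 2068.
Full years 2069–2128: 46 common + 14 leap = 46×365 + 14×366 = 21914 days.
Total: 312 + 21914 + 290 = 22516 days.
22516 mod 7 = 4, so 4 days after Thursday is Monday.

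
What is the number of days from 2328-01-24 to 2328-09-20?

240

January 2328: 31 − 24 = 7 days remain.
Then February 2328 (29), March (31), April (30), May (31), June (30), July (31), August (31): 29 + 31 + 30 + 31 + 30 + 31 + 31 = 213 days.
September 1–20, 2328: 20 days.
Total: 7 + 213 + 20 = 240 days.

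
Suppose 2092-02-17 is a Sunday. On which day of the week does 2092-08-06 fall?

Wednesday

February 2092: 29 − 17 = 12 days remain (2092 is a leap year, so February has 29 days).
Then March (31), April (30), May (31), June (30), July (31): 31 + 30 + 31 + 30 + 31 = 153 days.
August 1–6, 2092: 6 days.
Total: 12 + 153 + 6 = 171 days.
171 mod 7 = 3, so 3 days after Sunday is Wednesday.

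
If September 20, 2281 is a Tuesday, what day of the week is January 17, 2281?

Count forward from the earlier date (January 17, 2281) to the later (September 20, 2281):
January 2281: 31 − 17 = 14 days remain.
Then February 2281 (28), March (31), April (30), May (31), June (30), July (31), August (31): 28 + 31 + 30 + 31 + 30 + 31 + 31 = 212 days.
September 1–20, 2281: 20 days.
Total: 14 + 212 + 20 = 246 days.
246 mod 7 = 1, so 1 day before Tuesday is Monday.

Monday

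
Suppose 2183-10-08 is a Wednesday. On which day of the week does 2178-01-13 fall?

Tuesday

Count forward from the earlier date (January 13, 2178) to the later (October 8, 2183):
January 13, 2178 → January 13, 2179: 365 days.
January 13, 2179 → January 13, 2180: 365 days.
January 13, 2180 → January 13, 2181: 366 days (2180 is a leap year).
January 13, 2181 → January 13, 2182: 365 days.
January 13, 2182 → January 13, 2183: 365 days.
January 2183: 31 − 13 = 18 days remain.
Then February 2183 (28), March (31), April (30), May (31), June (30), July (31), August (31), September (30): 28 + 31 + 30 + 31 + 30 + 31 + 31 + 30 = 242 days.
October 1–8, 2183: 8 days.
Residual: 268 days.
Total: 2094 days.
2094 mod 7 = 1, so 1 day before Wednesday is Tuesday.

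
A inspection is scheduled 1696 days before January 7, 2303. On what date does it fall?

May 16, 2298

Count 1696 days before January 7, 2303:
May 16, 2298 → May 16, 2299: 365 days.
May 16, 2299 → May 16, 2300: 365 days (2300 is not a leap year (divisible by 100 but not 400)).
May 16, 2300 → May 16, 2301: 365 days.
May 16, 2301 → May 16, 2302: 365 days.
May 2302: 31 − 16 = 15 days remain.
Then June (30), July (31), August (31), September (30), October (31), November (30), December (31): 30 + 31 + 31 + 30 + 31 + 30 + 31 = 214 days.
January 1–7, 2303: 7 days.
Residual: 236 days.
Total: 1696 days.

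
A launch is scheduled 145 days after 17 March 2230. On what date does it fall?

9 August 2230

Count 145 days after March 17, 2230:
March 2230: 31 − 17 = 14 days remain.
Then April (30), May (31), June (30), July (31): 30 + 31 + 30 + 31 = 122 days.
August 1–9, 2230: 9 days.
Total: 14 + 122 + 9 = 145 days.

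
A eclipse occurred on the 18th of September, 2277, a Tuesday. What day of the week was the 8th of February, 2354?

Monday

From September 18, 2277 to September 18, 2353: 76 years, of which 18 contain a Feb 29 — 58×365 + 18×366 = 27758 days.
(2300 is not a leap year (divisible by 100 but not 400).)
September 2353: 30 − 18 = 12 days remain.
Then October (31), November (30), December (31), January (31): 31 + 30 + 31 + 31 = 123 days.
February 1–8, 2354: 8 days (2354 is not a leap year).
Residual: 143 days.
Total: 27901 days.
27901 mod 7 = 6, so 6 days after Tuesday is Monday.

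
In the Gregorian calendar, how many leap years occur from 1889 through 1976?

21

Years divisible by 4: 1892, 1896, …, 1976 — 22 in all.
Of these, 1900 is divisible by 100 but not 400, so not leap.
Leap years: 22 − 1 = 21.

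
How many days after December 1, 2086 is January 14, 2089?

775

Day-of-year of December 1, 2086: 335.
Day-of-year of January 14, 2089: 14.
2086 has 365 days, so 365 − 335 = 30 days remain in 2086.
Full years: 2087: 365; 2088: 366. Sum = 731.
Total: 30 + 731 + 14 = 775 days.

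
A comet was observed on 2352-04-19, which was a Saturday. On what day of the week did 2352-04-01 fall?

Count forward from the earlier date (April 1, 2352) to the later (April 19, 2352):
Within April 2352: 19 − 1 = 18 days.
18 mod 7 = 4, so 4 days before Saturday is Tuesday.

Tuesday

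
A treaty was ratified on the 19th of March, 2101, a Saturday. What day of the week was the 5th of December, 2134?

Sunday

From March 19, 2101 to March 19, 2134: 33 years, of which 8 contain a Feb 29 — 25×365 + 8×366 = 12053 days.
March 2134: 31 − 19 = 12 days remain.
Then April (30), May (31), June (30), July (31), August (31), September (30), October (31), November (30): 30 + 31 + 30 + 31 + 31 + 30 + 31 + 30 = 244 days.
December 1–5, 2134: 5 days.
Residual: 261 days.
Total: 12314 days.
12314 mod 7 = 1, so 1 day after Saturday is Sunday.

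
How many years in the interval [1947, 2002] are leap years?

Years divisible by 4: 1948, 1952, …, 2000 — 14 in all.
2000 is divisible by 400, so still leap.
No century exceptions apply. Count: 14.

14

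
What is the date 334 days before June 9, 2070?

July 10, 2069

Count 334 days before June 9, 2070:
July 2069: 31 − 10 = 21 days remain.
Then 10 full months totalling 304 days.
June 1–9, 2070: 9 days.
Total: 21 + 304 + 9 = 334 days.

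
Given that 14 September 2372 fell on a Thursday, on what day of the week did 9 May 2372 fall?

Tuesday

Count forward from the earlier date (May 9, 2372) to the later (September 14, 2372):
May 2372: 31 − 9 = 22 days remain.
Then June (30), July (31), August (31): 30 + 31 + 31 = 92 days.
September 1–14, 2372: 14 days.
Total: 22 + 92 + 14 = 128 days.
128 mod 7 = 2, so 2 days before Thursday is Tuesday.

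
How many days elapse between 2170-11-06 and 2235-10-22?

23725

From November 6, 2170 to November 6, 2234: 64 years, of which 15 contain a Feb 29 — 49×365 + 15×366 = 23375 days.
(2200 is not a leap year (divisible by 100 but not 400).)
November 2234: 30 − 6 = 24 days remain.
Then 10 full months totalling 304 days.
October 1–22, 2235: 22 days.
Residual: 350 days.
Total: 23725 days.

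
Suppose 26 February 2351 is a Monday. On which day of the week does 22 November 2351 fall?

Thursday

February 2351: 28 − 26 = 2 days remain (2351 is not a leap year, so February has 28 days).
Then March (31), April (30), May (31), June (30), July (31), August (31), September (30), October (31): 31 + 30 + 31 + 30 + 31 + 31 + 30 + 31 = 245 days.
November 1–22, 2351: 22 days.
Total: 2 + 245 + 22 = 269 days.
269 mod 7 = 3, so 3 days after Monday is Thursday.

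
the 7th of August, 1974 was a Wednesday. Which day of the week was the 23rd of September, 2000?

Day-of-year of August 7, 1974: 219.
Day-of-year of September 23, 2000: 267.
1974 has 365 days, so 365 − 219 = 146 days remain in 1974.
Full years 1975–1999: 19 common + 6 leap = 19×365 + 6×366 = 9131 days.
Total: 146 + 9131 + 267 = 9544 days.
9544 mod 7 = 3, so 3 days after Wednesday is Saturday.

Saturday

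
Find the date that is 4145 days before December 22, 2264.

August 17, 2253

Count 4145 days before December 22, 2264:
From August 17, 2253 to August 17, 2264: 11 years, of which 3 contain a Feb 29 — 8×365 + 3×366 = 4018 days.
August 2264: 31 − 17 = 14 days remain.
Then September (30), October (31), November (30): 30 + 31 + 30 = 91 days.
December 1–22, 2264: 22 days.
Residual: 127 days.
Total: 4145 days.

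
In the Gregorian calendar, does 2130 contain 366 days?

No

2130 is not a leap year.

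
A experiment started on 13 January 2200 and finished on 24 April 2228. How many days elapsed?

10328

From January 13, 2200 to January 13, 2228: 28 years, of which 6 contain a Feb 29 — 22×365 + 6×366 = 10226 days.
(2200 is not a leap year (divisible by 100 but not 400).)
January 2228: 31 − 13 = 18 days remain.
Then February 2228 (29), March (31): 29 + 31 = 60 days.
April 1–24, 2228: 24 days.
Residual: 102 days.
Total: 10328 days.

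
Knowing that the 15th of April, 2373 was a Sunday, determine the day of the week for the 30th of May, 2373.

April 2373: 30 − 15 = 15 days remain.
May 1–30, 2373: 30 days.
Total: 15 + 30 = 45 days.
45 mod 7 = 3, so 3 days after Sunday is Wednesday.

Wednesday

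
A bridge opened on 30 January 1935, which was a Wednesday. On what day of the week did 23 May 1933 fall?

Tuesday

Count forward from the earlier date (May 23, 1933) to the later (January 30, 1935):
May 1933: 31 − 23 = 8 days remain.
Then 19 full months totalling 579 days.
January 1–30, 1935: 30 days.
Total: 8 + 579 + 30 = 617 days.
617 mod 7 = 1, so 1 day before Wednesday is Tuesday.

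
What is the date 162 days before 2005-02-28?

2004-09-19

Count 162 days before February 28, 2005:
September 2004: 30 − 19 = 11 days remain.
Then October (31), November (30), December (31), January (31): 31 + 30 + 31 + 31 = 123 days.
February 1–28, 2005: 28 days (2005 is not a leap year).
Residual: 162 days.
Total: 162 days.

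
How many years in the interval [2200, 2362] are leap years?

39

Years divisible by 4: 2200, 2204, …, 2360 — 41 in all.
Of these, 2200, 2300 are divisible by 100 but not 400, so not leap.
Leap years: 41 − 2 = 39.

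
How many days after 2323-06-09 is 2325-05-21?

June 9, 2323 → June 9, 2324: 366 days (2324 is a leap year).
June 2324: 30 − 9 = 21 days remain.
Then 10 full months totalling 304 days.
May 1–21, 2325: 21 days.
Residual: 346 days.
Total: 712 days.

712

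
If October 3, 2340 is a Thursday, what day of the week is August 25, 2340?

Count forward from the earlier date (August 25, 2340) to the later (October 3, 2340):
August 2340: 31 − 25 = 6 days remain.
Then September (30): 30 days.
October 1–3, 2340: 3 days.
Total: 6 + 30 + 3 = 39 days.
39 mod 7 = 4, so 4 days before Thursday is Sunday.

Sunday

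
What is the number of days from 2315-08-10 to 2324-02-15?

3111

Day-of-year of August 10, 2315: 222.
Day-of-year of February 15, 2324: 46.
2315 has 365 days, so 365 − 222 = 143 days remain in 2315.
Full years 2316–2323: 6 common + 2 leap = 6×365 + 2×366 = 2922 days.
Total: 143 + 2922 + 46 = 3111 days.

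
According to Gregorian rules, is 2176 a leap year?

Yes

2176 is a leap year.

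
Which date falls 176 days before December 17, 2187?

June 24, 2187

Count 176 days before December 17, 2187:
June 2187: 30 − 24 = 6 days remain.
Then July (31), August (31), September (30), October (31), November (30): 31 + 31 + 30 + 31 + 30 = 153 days.
December 1–17, 2187: 17 days.
Total: 6 + 153 + 17 = 176 days.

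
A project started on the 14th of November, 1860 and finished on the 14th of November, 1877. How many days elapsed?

Day-of-year of November 14, 1860: 319.
Day-of-year of November 14, 1877: 318.
1860 has 366 days, so 366 − 319 = 47 days remain in 1860.
Full years 1861–1876: 12 common + 4 leap = 12×365 + 4×366 = 5844 days.
Total: 47 + 5844 + 318 = 6209 days.

6209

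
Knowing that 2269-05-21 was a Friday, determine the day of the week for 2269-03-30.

Tuesday

Count forward from the earlier date (March 30, 2269) to the later (May 21, 2269):
March 2269: 31 − 30 = 1 day remains.
Then April (30): 30 days.
May 1–21, 2269: 21 days.
Total: 1 + 30 + 21 = 52 days.
52 mod 7 = 3, so 3 days before Friday is Tuesday.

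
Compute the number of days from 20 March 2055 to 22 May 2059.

1524

March 20, 2055 → March 20, 2056: 366 days (2056 is a leap year).
March 20, 2056 → March 20, 2057: 365 days.
March 20, 2057 → March 20, 2058: 365 days.
March 20, 2058 → March 20, 2059: 365 days.
March 2059: 31 − 20 = 11 days remain.
Then April (30): 30 days.
May 1–22, 2059: 22 days.
Residual: 63 days.
Total: 1524 days.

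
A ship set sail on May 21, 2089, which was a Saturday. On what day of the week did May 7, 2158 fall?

From May 21, 2089 to May 21, 2157: 68 years, of which 16 contain a Feb 29 — 52×365 + 16×366 = 24836 days.
(2100 is not a leap year (divisible by 100 but not 400).)
May 2157: 31 − 21 = 10 days remain.
Then 11 full months totalling 334 days.
May 1–7, 2158: 7 days.
Residual: 351 days.
Total: 25187 days.
25187 mod 7 = 1, so 1 day after Saturday is Sunday.

Sunday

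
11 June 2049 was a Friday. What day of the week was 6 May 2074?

Sunday

Day-of-year of June 11, 2049: 162.
Day-of-year of May 6, 2074: 126.
2049 has 365 days, so 365 − 162 = 203 days remain in 2049.
Full years 2050–2073: 18 common + 6 leap = 18×365 + 6×366 = 8766 days.
Total: 203 + 8766 + 126 = 9095 days.
9095 mod 7 = 2, so 2 days after Friday is Sunday.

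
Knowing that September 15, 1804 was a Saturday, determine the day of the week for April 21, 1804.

Count forward from the earlier date (April 21, 1804) to the later (September 15, 1804):
April 1804: 30 − 21 = 9 days remain.
Then May (31), June (30), July (31), August (31): 31 + 30 + 31 + 31 = 123 days.
September 1–15, 1804: 15 days.
Total: 9 + 123 + 15 = 147 days.
147 is a multiple of 7, so April 21, 1804 falls on the same weekday: Saturday.

Saturday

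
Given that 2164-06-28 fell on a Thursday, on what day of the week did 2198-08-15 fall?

Day-of-year of June 28, 2164: 180.
Day-of-year of August 15, 2198: 227.
2164 has 366 days, so 366 − 180 = 186 days remain in 2164.
Full years 2165–2197: 25 common + 8 leap = 25×365 + 8×366 = 12053 days.
Total: 186 + 12053 + 227 = 12466 days.
12466 mod 7 = 6, so 6 days after Thursday is Wednesday.

Wednesday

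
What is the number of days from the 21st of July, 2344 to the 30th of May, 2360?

5792

From July 21, 2344 to July 21, 2359: 15 years, of which 3 contain a Feb 29 — 12×365 + 3×366 = 5478 days.
July 2359: 31 − 21 = 10 days remain.
Then 9 full months totalling 274 days.
May 1–30, 2360: 30 days.
Residual: 314 days.
Total: 5792 days.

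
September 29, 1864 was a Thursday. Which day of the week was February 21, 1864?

Sunday

Count forward from the earlier date (February 21, 1864) to the later (September 29, 1864):
February 1864: 29 − 21 = 8 days remain (1864 is a leap year, so February has 29 days).
Then March (31), April (30), May (31), June (30), July (31), August (31): 31 + 30 + 31 + 30 + 31 + 31 = 184 days.
September 1–29, 1864: 29 days.
Total: 8 + 184 + 29 = 221 days.
221 mod 7 = 4, so 4 days before Thursday is Sunday.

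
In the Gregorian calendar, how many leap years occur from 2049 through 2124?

18

Years divisible by 4: 2052, 2056, …, 2124 — 19 in all.
Of these, 2100 is divisible by 100 but not 400, so not leap.
Leap years: 19 − 1 = 18.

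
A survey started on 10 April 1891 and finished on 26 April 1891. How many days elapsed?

16

Within April 1891: 26 − 10 = 16 days.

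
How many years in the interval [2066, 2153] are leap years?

21

Years divisible by 4: 2068, 2072, …, 2152 — 22 in all.
Of these, 2100 is divisible by 100 but not 400, so not leap.
Leap years: 22 − 1 = 21.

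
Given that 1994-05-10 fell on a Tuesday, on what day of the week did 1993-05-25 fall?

Tuesday

Count forward from the earlier date (May 25, 1993) to the later (May 10, 1994):
Day-of-year of May 25, 1993: 145.
Day-of-year of May 10, 1994: 130.
1993 has 365 days, so 365 − 145 = 220 days remain in 1993.
Total: 220 + 130 = 350 days.
350 is a multiple of 7, so 1993-05-25 falls on the same weekday: Tuesday.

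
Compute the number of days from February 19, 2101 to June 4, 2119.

Day-of-year of February 19, 2101: 50.
Day-of-year of June 4, 2119: 155.
2101 has 365 days, so 365 − 50 = 315 days remain in 2101.
Full years 2102–2118: 13 common + 4 leap = 13×365 + 4×366 = 6209 days.
Total: 315 + 6209 + 155 = 6679 days.

6679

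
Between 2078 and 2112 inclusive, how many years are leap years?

8

Years divisible by 4 in [2078, 2112]: 2080, 2084, 2088, 2092, 2096, 2100, 2104, 2108, 2112.
Of these, 2100 is divisible by 100 but not 400, so not leap.
Leap years: 9 − 1 = 8.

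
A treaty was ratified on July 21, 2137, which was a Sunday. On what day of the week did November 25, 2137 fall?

July 2137: 31 − 21 = 10 days remain.
Then August (31), September (30), October (31): 31 + 30 + 31 = 92 days.
November 1–25, 2137: 25 days.
Total: 10 + 92 + 25 = 127 days.
127 mod 7 = 1, so 1 day after Sunday is Monday.

Monday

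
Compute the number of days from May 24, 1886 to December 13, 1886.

May 1886: 31 − 24 = 7 days remain.
Then June (30), July (31), August (31), September (30), October (31), November (30): 30 + 31 + 31 + 30 + 31 + 30 = 183 days.
December 1–13, 1886: 13 days.
Total: 7 + 183 + 13 = 203 days.

203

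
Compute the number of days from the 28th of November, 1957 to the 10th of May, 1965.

Day-of-year of November 28, 1957: 332.
Day-of-year of May 10, 1965: 130.
1957 has 365 days, so 365 − 332 = 33 days remain in 1957.
Full years 1958–1964: 5 common + 2 leap = 5×365 + 2×366 = 2557 days.
Total: 33 + 2557 + 130 = 2720 days.

2720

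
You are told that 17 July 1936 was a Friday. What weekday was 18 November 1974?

Monday

From July 17, 1936 to July 17, 1974: 38 years, of which 9 contain a Feb 29 — 29×365 + 9×366 = 13879 days.
July 1974: 31 − 17 = 14 days remain.
Then August (31), September (30), October (31): 31 + 30 + 31 = 92 days.
November 1–18, 1974: 18 days.
Residual: 124 days.
Total: 14003 days.
14003 mod 7 = 3, so 3 days after Friday is Monday.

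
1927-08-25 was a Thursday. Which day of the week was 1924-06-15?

Count forward from the earlier date (June 15, 1924) to the later (August 25, 1927):
June 15, 1924 → June 15, 1925: 365 days.
June 15, 1925 → June 15, 1926: 365 days.
June 15, 1926 → June 15, 1927: 365 days.
June 1927: 30 − 15 = 15 days remain.
Then July (31): 31 days.
August 1–25, 1927: 25 days.
Residual: 71 days.
Total: 1166 days.
1166 mod 7 = 4, so 4 days before Thursday is Sunday.

Sunday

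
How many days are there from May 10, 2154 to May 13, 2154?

3

Within May 2154: 13 − 10 = 3 days.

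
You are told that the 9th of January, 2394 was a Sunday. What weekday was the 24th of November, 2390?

Saturday

Count forward from the earlier date (November 24, 2390) to the later (January 9, 2394):
November 24, 2390 → November 24, 2391: 365 days.
November 24, 2391 → November 24, 2392: 366 days (2392 is a leap year).
November 24, 2392 → November 24, 2393: 365 days.
November 2393: 30 − 24 = 6 days remain.
Then December (31): 31 days.
January 1–9, 2394: 9 days.
Residual: 46 days.
Total: 1142 days.
1142 mod 7 = 1, so 1 day before Sunday is Saturday.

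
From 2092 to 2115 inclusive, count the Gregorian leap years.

5

Years divisible by 4 in [2092, 2115]: 2092, 2096, 2100, 2104, 2108, 2112.
Of these, 2100 is divisible by 100 but not 400, so not leap.
Leap years: 6 − 1 = 5.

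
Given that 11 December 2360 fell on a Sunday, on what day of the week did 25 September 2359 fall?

Friday

Count forward from the earlier date (September 25, 2359) to the later (December 11, 2360):
September 2359: 30 − 25 = 5 days remain.
Then 14 full months totalling 427 days.
December 1–11, 2360: 11 days.
Total: 5 + 427 + 11 = 443 days.
443 mod 7 = 2, so 2 days before Sunday is Friday.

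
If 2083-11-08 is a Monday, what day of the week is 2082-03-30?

Monday

Count forward from the earlier date (March 30, 2082) to the later (November 8, 2083):
March 30, 2082 → March 30, 2083: 365 days.
March 2083: 31 − 30 = 1 day remains.
Then April (30), May (31), June (30), July (31), August (31), September (30), October (31): 30 + 31 + 30 + 31 + 31 + 30 + 31 = 214 days.
November 1–8, 2083: 8 days.
Residual: 223 days.
Total: 588 days.
588 is a multiple of 7, so 2082-03-30 falls on the same weekday: Monday.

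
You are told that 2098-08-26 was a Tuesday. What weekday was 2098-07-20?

Sunday

Count forward from the earlier date (July 20, 2098) to the later (August 26, 2098):
July 2098: 31 − 20 = 11 days remain.
August 1–26, 2098: 26 days.
Total: 11 + 26 = 37 days.
37 mod 7 = 2, so 2 days before Tuesday is Sunday.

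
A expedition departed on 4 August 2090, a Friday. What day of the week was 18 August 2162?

Wednesday

From August 4, 2090 to August 4, 2162: 72 years, of which 17 contain a Feb 29 — 55×365 + 17×366 = 26297 days.
(2100 is not a leap year (divisible by 100 but not 400).)
Within August 2162: 18 − 4 = 14 days.
Total: 26311 days.
26311 mod 7 = 5, so 5 days after Friday is Wednesday.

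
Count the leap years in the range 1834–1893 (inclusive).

15

Years divisible by 4: 1836, 1840, …, 1892 — 15 in all.
No century exceptions apply. Count: 15.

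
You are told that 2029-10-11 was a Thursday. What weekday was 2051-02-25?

From October 11, 2029 to October 11, 2050: 21 years, of which 5 contain a Feb 29 — 16×365 + 5×366 = 7670 days.
October 2050: 31 − 11 = 20 days remain.
Then November (30), December (31), January (31): 30 + 31 + 31 = 92 days.
February 1–25, 2051: 25 days (2051 is not a leap year).
Residual: 137 days.
Total: 7807 days.
7807 mod 7 = 2, so 2 days after Thursday is Saturday.

Saturday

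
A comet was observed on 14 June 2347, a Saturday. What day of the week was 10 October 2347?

June 2347: 30 − 14 = 16 days remain.
Then July (31), August (31), September (30): 31 + 31 + 30 = 92 days.
October 1–10, 2347: 10 days.
Total: 16 + 92 + 10 = 118 days.
118 mod 7 = 6, so 6 days after Saturday is Friday.

Friday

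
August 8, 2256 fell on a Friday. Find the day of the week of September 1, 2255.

Count forward from the earlier date (September 1, 2255) to the later (August 8, 2256):
September 2255: 30 − 1 = 29 days remain.
Then 10 full months totalling 305 days.
August 1–8, 2256: 8 days.
Residual: 342 days.
Total: 342 days.
342 mod 7 = 6, so 6 days before Friday is Saturday.

Saturday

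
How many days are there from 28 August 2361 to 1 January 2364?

856

Day-of-year of August 28, 2361: 240.
Day-of-year of January 1, 2364: 1.
2361 has 365 days, so 365 − 240 = 125 days remain in 2361.
Full years: 2362: 365; 2363: 365. Sum = 730.
Total: 125 + 730 + 1 = 856 days.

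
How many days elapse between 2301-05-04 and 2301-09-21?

May 2301: 31 − 4 = 27 days remain.
Then June (30), July (31), August (31): 30 + 31 + 31 = 92 days.
September 1–21, 2301: 21 days.
Total: 27 + 92 + 21 = 140 days.

140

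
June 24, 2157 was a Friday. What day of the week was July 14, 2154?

Sunday

Count forward from the earlier date (July 14, 2154) to the later (June 24, 2157):
July 14, 2154 → July 14, 2155: 365 days.
July 14, 2155 → July 14, 2156: 366 days (2156 is a leap year).
July 2156: 31 − 14 = 17 days remain.
Then 10 full months totalling 304 days.
June 1–24, 2157: 24 days.
Residual: 345 days.
Total: 1076 days.
1076 mod 7 = 5, so 5 days before Friday is Sunday.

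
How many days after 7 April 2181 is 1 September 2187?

2338

April 7, 2181 → April 7, 2182: 365 days.
April 7, 2182 → April 7, 2183: 365 days.
April 7, 2183 → April 7, 2184: 366 days (2184 is a leap year).
April 7, 2184 → April 7, 2185: 365 days.
April 7, 2185 → April 7, 2186: 365 days.
April 7, 2186 → April 7, 2187: 365 days.
April 2187: 30 − 7 = 23 days remain.
Then May (31), June (30), July (31), August (31): 31 + 30 + 31 + 31 = 123 days.
September 1, 2187: 1 day.
Residual: 147 days.
Total: 2338 days.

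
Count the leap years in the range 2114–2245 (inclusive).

Years divisible by 4: 2116, 2120, …, 2244 — 33 in all.
Of these, 2200 is divisible by 100 but not 400, so not leap.
Leap years: 33 − 1 = 32.

32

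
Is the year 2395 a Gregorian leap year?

No

2395 is not a leap year.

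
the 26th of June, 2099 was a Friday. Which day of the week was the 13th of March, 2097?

Wednesday

Count forward from the earlier date (March 13, 2097) to the later (June 26, 2099):
March 13, 2097 → March 13, 2098: 365 days.
March 13, 2098 → March 13, 2099: 365 days.
March 2099: 31 − 13 = 18 days remain.
Then April (30), May (31): 30 + 31 = 61 days.
June 1–26, 2099: 26 days.
Residual: 105 days.
Total: 835 days.
835 mod 7 = 2, so 2 days before Friday is Wednesday.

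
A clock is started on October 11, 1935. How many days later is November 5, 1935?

October 1935: 31 − 11 = 20 days remain.
November 1–5, 1935: 5 days.
Total: 20 + 5 = 25 days.

25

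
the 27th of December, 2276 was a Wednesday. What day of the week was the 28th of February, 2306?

Wednesday

Day-of-year of December 27, 2276: 362.
Day-of-year of February 28, 2306: 59.
2276 has 366 days, so 366 − 362 = 4 days remain in 2276.
Full years 2277–2305: 23 common + 6 leap = 23×365 + 6×366 = 10591 days.
Total: 4 + 10591 + 59 = 10654 days.
10654 is a multiple of 7, so the 28th of February, 2306 falls on the same weekday: Wednesday.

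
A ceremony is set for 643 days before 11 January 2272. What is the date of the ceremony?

8 April 2270

Count 643 days before January 11, 2272:
April 2270: 30 − 8 = 22 days remain.
Then 20 full months totalling 610 days.
January 1–11, 2272: 11 days.
Total: 22 + 610 + 11 = 643 days.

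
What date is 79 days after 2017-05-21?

2017-08-08

Count 79 days after May 21, 2017:
May 2017: 31 − 21 = 10 days remain.
Then June (30), July (31): 30 + 31 = 61 days.
August 1–8, 2017: 8 days.
Total: 10 + 61 + 8 = 79 days.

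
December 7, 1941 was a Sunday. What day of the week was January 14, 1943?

Thursday

Day-of-year of December 7, 1941: 341.
Day-of-year of January 14, 1943: 14.
1941 has 365 days, so 365 − 341 = 24 days remain in 1941.
Full years: 1942: 365. Sum = 365.
Total: 24 + 365 + 14 = 403 days.
403 mod 7 = 4, so 4 days after Sunday is Thursday.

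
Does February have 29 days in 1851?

1851 is not a leap year.

No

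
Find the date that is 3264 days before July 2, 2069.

July 25, 2060

Count 3264 days before July 2, 2069:
From July 25, 2060 to July 25, 2068: 8 years, of which 2 contain a Feb 29 — 6×365 + 2×366 = 2922 days.
July 2068: 31 − 25 = 6 days remain.
Then 11 full months totalling 334 days.
July 1–2, 2069: 2 days.
Residual: 342 days.
Total: 3264 days.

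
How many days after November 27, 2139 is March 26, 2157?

6329

From November 27, 2139 to November 27, 2156: 17 years, of which 5 contain a Feb 29 — 12×365 + 5×366 = 6210 days.
November 2156: 30 − 27 = 3 days remain.
Then December (31), January (31), February 2157 (28): 31 + 31 + 28 = 90 days.
March 1–26, 2157: 26 days.
Residual: 119 days.
Total: 6329 days.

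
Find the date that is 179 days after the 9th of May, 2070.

the 4th of November, 2070

Count 179 days after May 9, 2070:
May 2070: 31 − 9 = 22 days remain.
Then June (30), July (31), August (31), September (30), October (31): 30 + 31 + 31 + 30 + 31 = 153 days.
November 1–4, 2070: 4 days.
Total: 22 + 153 + 4 = 179 days.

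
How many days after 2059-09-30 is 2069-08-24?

3616

From September 30, 2059 to September 30, 2068: 9 years, of which 3 contain a Feb 29 — 6×365 + 3×366 = 3288 days.
September 2068: 30 − 30 = 0 days remain.
Then 10 full months totalling 304 days.
August 1–24, 2069: 24 days.
Residual: 328 days.
Total: 3616 days.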